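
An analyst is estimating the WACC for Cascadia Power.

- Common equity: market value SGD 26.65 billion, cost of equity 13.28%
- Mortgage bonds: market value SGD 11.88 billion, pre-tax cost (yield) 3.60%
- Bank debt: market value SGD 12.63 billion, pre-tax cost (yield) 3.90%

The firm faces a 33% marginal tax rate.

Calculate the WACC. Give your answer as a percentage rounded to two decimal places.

Total capital V = 26.65 + 11.88 + 12.63 = 51.16.
Equity: weight = 26.65/51.16 = 0.5209; cost = 13.28%.
Mortgage bonds: weight = 11.88/51.16 = 0.2322; after-tax cost = 3.6% × (1 − 33%) = 2.4120%.
Bank debt: weight = 12.63/51.16 = 0.2469; after-tax cost = 3.9% × (1 − 33%) = 2.6130%.
WACC = 0.5209 × 13.2800% + 0.2322 × 2.4120% + 0.2469 × 2.6130% = 8.1229%.

8.12%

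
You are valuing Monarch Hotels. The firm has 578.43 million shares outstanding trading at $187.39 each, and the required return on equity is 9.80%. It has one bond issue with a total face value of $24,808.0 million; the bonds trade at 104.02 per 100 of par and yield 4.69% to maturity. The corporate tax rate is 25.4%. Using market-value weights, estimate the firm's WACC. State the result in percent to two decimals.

Market value of equity E = 187.39 × 578.43m = 108391.9977m. Market value of debt D = 24808m × 104.02/100 = 25805.2816m.
Total capital V = 108391.9977 + 25805.2816 = 134197.2793.
Equity: weight = 108391.9977/134197.2793 = 0.8077; cost = 9.8%.
Bonds outstanding: weight = 25805.2816/134197.2793 = 0.1923; after-tax cost = 4.69% × (1 − 25.4%) = 3.4987%.
WACC = 0.8077 × 9.8000% + 0.1923 × 3.4987% = 8.5883%.

8.59%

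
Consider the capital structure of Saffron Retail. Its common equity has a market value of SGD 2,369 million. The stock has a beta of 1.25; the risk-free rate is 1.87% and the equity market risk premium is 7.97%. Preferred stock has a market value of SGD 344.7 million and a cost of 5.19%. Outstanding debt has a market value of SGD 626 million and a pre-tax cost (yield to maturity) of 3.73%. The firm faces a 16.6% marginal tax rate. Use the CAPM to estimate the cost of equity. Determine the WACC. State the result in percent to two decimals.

9.51%

Cost of equity via CAPM: Re = 1.87% + 1.25 × 7.97% = 11.8325%.
Total capital V = 2369 + 344.7 + 626 = 3339.7.
Equity: weight = 2369/3339.7 = 0.7093; cost = 11.8325%.
Preferred: weight = 344.7/3339.7 = 0.1032; cost = 5.19%.
Debt: weight = 626/3339.7 = 0.1874; after-tax cost = 3.73% × (1 − 16.6%) = 3.1108%.
WACC = 0.7093 × 11.8325% + 0.1032 × 5.1900% + 0.1874 × 3.1108% = 9.5121%.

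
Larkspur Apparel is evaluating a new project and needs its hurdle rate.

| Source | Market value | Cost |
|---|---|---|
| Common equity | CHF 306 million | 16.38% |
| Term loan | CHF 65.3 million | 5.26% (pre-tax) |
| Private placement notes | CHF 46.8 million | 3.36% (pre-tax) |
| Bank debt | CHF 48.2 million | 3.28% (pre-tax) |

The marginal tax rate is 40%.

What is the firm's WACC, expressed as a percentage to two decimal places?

Total capital V = 306 + 65.3 + 46.8 + 48.2 = 466.3.
Equity: weight = 306/466.3 = 0.6562; cost = 16.38%.
Term loan: weight = 65.3/466.3 = 0.1400; after-tax cost = 5.26% × (1 − 40%) = 3.1560%.
Private placement notes: weight = 46.8/466.3 = 0.1004; after-tax cost = 3.36% × (1 − 40%) = 2.0160%.
Bank debt: weight = 48.2/466.3 = 0.1034; after-tax cost = 3.28% × (1 − 40%) = 1.9680%.
WACC = 0.6562 × 16.3800% + 0.1400 × 3.1560% + 0.1004 × 2.0160% + 0.1034 × 1.9680% = 11.5968%.

11.60%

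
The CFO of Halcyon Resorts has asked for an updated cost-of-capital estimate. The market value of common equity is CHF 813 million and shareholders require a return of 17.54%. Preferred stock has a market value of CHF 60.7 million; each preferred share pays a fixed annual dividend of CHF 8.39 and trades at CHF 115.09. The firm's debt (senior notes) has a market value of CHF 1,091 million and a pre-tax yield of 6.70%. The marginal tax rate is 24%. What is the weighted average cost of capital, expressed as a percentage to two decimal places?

Cost of preferred: Rp = 8.39 / 115.09 = 7.2899%.
Total capital V = 813 + 60.7 + 1091 = 1964.7.
Equity: weight = 813/1964.7 = 0.4138; cost = 17.54%.
Preferred: weight = 60.7/1964.7 = 0.0309; cost = 7.2899%.
Senior notes: weight = 1091/1964.7 = 0.5553; after-tax cost = 6.7% × (1 − 24%) = 5.0920%.
WACC = 0.4138 × 17.5400% + 0.0309 × 7.2899% + 0.5553 × 5.0920% = 10.3109%.

10.31%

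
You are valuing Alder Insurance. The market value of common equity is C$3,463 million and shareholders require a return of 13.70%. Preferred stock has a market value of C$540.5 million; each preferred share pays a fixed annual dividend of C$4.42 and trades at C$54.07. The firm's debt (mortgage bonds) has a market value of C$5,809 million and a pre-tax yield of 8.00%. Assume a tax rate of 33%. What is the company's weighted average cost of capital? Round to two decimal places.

Cost of preferred: Rp = 4.42 / 54.07 = 8.1746%.
Total capital V = 3463 + 540.5 + 5809 = 9812.5.
Equity: weight = 3463/9812.5 = 0.3529; cost = 13.7%.
Preferred: weight = 540.5/9812.5 = 0.0551; cost = 8.1746%.
Mortgage bonds: weight = 5809/9812.5 = 0.5920; after-tax cost = 8% × (1 − 33%) = 5.3600%.
WACC = 0.3529 × 13.7000% + 0.0551 × 8.1746% + 0.5920 × 5.3600% = 8.4584%.

8.46%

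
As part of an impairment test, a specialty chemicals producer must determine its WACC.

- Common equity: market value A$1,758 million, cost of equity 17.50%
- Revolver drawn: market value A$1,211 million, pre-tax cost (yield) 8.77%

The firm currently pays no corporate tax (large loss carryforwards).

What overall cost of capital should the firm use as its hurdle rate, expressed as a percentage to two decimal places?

13.94%

Total capital V = 1758 + 1211 = 2969.
Equity: weight = 1758/2969 = 0.5921; cost = 17.5%.
Revolver drawn: weight = 1211/2969 = 0.4079; after-tax cost = 8.77% × (1 − 0%) = 8.7700%.
WACC = 0.5921 × 17.5000% + 0.4079 × 8.7700% = 13.9392%.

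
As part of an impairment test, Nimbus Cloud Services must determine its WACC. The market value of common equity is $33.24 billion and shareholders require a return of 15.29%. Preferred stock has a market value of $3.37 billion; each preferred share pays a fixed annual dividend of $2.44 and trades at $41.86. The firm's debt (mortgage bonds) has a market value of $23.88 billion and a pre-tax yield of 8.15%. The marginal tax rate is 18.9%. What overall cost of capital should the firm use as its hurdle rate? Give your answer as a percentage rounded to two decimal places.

11.34%

Cost of preferred: Rp = 2.44 / 41.86 = 5.8290%.
Total capital V = 33.24 + 3.37 + 23.88 = 60.49.
Equity: weight = 33.24/60.49 = 0.5495; cost = 15.29%.
Preferred: weight = 3.37/60.49 = 0.0557; cost = 5.829%.
Mortgage bonds: weight = 23.88/60.49 = 0.3948; after-tax cost = 8.15% × (1 − 18.9%) = 6.6097%.
WACC = 0.5495 × 15.2900% + 0.0557 × 5.8290% + 0.3948 × 6.6097% = 11.3361%.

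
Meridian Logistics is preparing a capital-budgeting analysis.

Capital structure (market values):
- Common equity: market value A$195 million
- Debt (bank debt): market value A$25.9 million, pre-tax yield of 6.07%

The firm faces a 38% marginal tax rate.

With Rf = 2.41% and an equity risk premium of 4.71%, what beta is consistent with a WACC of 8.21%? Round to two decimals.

Total capital V = 195 + 25.9 = 220.9.
Equity weight = 195/220.9 = 0.8828.
Bank debt weight = 25.9/220.9 = 0.1172.
Debt contribution = 0.1172 × 6.07% × (1 − 38%) = 0.4412%.
Required equity contribution = 8.21% − 0.4412% = 7.7688%  ⇒  Re = 8.8006%.
CAPM: 8.8006% = 2.41% + β × 4.71%  ⇒  β = 1.3568.

1.36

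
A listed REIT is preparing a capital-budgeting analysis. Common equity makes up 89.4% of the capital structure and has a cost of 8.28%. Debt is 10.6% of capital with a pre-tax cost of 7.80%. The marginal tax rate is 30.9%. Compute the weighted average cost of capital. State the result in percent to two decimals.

After-tax cost of debt = 7.8% × (1 − 30.9%) = 5.3898%.
WACC = 0.894 × 8.2800% + 0.106 × 5.3898% = 7.9736%.

7.97%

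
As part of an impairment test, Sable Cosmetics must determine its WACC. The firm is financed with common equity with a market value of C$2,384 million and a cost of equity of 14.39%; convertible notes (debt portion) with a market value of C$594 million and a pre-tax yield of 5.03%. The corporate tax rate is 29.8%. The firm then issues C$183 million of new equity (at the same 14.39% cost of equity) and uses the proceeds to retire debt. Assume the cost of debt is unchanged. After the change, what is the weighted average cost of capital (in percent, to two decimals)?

12.89%

After the change:
Total capital V = 2567 + 411 = 2978.
Equity: weight = 2567/2978 = 0.8620; cost = 14.39%.
Convertible notes (debt portion): weight = 411/2978 = 0.1380; after-tax cost = 5.03% × (1 − 29.8%) = 3.5311%.
WACC = 0.8620 × 14.3900% + 0.1380 × 3.5311% = 12.8913%.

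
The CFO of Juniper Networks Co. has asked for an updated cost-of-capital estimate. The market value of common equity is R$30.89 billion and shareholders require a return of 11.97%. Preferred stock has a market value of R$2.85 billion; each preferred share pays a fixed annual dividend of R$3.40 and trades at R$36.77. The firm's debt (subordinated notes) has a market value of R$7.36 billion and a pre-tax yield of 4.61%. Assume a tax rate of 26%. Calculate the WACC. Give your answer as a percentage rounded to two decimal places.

Cost of preferred: Rp = 3.4 / 36.77 = 9.2467%.
Total capital V = 30.89 + 2.85 + 7.36 = 41.1.
Equity: weight = 30.89/41.1 = 0.7516; cost = 11.97%.
Preferred: weight = 2.85/41.1 = 0.0693; cost = 9.2467%.
Subordinated notes: weight = 7.36/41.1 = 0.1791; after-tax cost = 4.61% × (1 − 26%) = 3.4114%.
WACC = 0.7516 × 11.9700% + 0.0693 × 9.2467% + 0.1791 × 3.4114% = 10.2485%.

10.25%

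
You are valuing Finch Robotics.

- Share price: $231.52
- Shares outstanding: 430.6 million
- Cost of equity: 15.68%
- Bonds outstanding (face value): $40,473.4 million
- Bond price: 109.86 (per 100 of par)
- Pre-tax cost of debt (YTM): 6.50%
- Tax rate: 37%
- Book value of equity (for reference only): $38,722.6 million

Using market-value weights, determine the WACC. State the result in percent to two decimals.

Market value of equity E = 231.52 × 430.6m = 99692.512m. Market value of debt D = 40473.4m × 109.86/100 = 44464.07724m.
Total capital V = 99692.512 + 44464.07724 = 144156.58924.
Equity: weight = 99692.512/144156.58924 = 0.6916; cost = 15.68%.
Bonds outstanding: weight = 44464.07724/144156.58924 = 0.3084; after-tax cost = 6.5% × (1 − 37%) = 4.0950%.
WACC = 0.6916 × 15.6800% + 0.3084 × 4.0950% = 12.1067%.

12.11%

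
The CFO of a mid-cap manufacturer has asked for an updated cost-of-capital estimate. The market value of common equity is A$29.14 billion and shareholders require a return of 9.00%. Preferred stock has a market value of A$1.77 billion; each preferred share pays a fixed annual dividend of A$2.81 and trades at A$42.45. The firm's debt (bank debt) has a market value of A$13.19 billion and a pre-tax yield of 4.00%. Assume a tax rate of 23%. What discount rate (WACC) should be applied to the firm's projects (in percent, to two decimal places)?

Cost of preferred: Rp = 2.81 / 42.45 = 6.6196%.
Total capital V = 29.14 + 1.77 + 13.19 = 44.1.
Equity: weight = 29.14/44.1 = 0.6608; cost = 9%.
Preferred: weight = 1.77/44.1 = 0.0401; cost = 6.6196%.
Bank debt: weight = 13.19/44.1 = 0.2991; after-tax cost = 4% × (1 − 23%) = 3.0800%.
WACC = 0.6608 × 9.0000% + 0.0401 × 6.6196% + 0.2991 × 3.0800% = 7.1338%.

7.13%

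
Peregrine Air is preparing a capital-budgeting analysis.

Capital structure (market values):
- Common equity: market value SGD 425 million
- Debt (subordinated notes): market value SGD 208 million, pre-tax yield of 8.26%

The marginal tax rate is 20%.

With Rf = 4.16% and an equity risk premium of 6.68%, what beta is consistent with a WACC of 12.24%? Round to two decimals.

Total capital V = 425 + 208 = 633.
Equity weight = 425/633 = 0.6714.
Subordinated notes weight = 208/633 = 0.3286.
Debt contribution = 0.3286 × 8.26% × (1 − 20%) = 2.1713%.
Required equity contribution = 12.24% − 2.1713% = 10.0687%  ⇒  Re = 14.9964%.
CAPM: 14.9964% = 4.16% + β × 6.68%  ⇒  β = 1.6222.

1.62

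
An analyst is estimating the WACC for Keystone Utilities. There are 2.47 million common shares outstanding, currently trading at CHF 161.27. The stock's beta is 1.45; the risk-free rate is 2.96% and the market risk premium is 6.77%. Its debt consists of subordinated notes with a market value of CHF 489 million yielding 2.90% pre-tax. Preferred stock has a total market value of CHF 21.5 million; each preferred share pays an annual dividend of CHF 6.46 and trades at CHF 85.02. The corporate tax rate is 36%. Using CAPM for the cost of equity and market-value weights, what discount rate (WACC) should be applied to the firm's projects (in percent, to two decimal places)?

Cost of equity via CAPM: Re = 2.96% + 1.45 × 6.77% = 12.7765%.
Cost of preferred: Rp = 6.46 / 85.02 = 7.5982%.
Market value of equity E = 161.27 × 2.47m = 398.3369m.
Total capital V = 398.3369 + 21.5 + 489 = 908.8369.
Equity: weight = 398.3369/908.8369 = 0.4383; cost = 12.7765%.
Preferred: weight = 21.5/908.8369 = 0.0237; cost = 7.5982%.
Subordinated notes: weight = 489/908.8369 = 0.5381; after-tax cost = 2.9% × (1 − 36%) = 1.8560%.
WACC = 0.4383 × 12.7765% + 0.0237 × 7.5982% + 0.5381 × 1.8560% = 6.7782%.

6.78%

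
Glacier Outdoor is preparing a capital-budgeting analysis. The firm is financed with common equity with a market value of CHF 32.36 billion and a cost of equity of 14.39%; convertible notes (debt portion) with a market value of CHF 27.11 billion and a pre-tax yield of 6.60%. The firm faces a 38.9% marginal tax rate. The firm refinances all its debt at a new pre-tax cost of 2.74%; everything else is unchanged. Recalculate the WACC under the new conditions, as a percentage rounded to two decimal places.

8.59%

After the change:
Total capital V = 32.36 + 27.11 = 59.47.
Equity: weight = 32.36/59.47 = 0.5441; cost = 14.39%.
Convertible notes (debt portion): weight = 27.11/59.47 = 0.4559; after-tax cost = 2.74% × (1 − 38.9%) = 1.6741%.
WACC = 0.5441 × 14.3900% + 0.4559 × 1.6741% = 8.5933%.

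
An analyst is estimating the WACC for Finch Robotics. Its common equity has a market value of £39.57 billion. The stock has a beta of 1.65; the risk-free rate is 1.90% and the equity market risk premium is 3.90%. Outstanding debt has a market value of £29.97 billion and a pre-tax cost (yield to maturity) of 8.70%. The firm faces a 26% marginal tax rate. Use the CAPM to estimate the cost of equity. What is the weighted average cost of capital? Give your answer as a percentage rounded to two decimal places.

Cost of equity via CAPM: Re = 1.9% + 1.65 × 3.9% = 8.3350%.
Total capital V = 39.57 + 29.97 = 69.54.
Equity: weight = 39.57/69.54 = 0.5690; cost = 8.335%.
Debt: weight = 29.97/69.54 = 0.4310; after-tax cost = 8.7% × (1 − 26%) = 6.4380%.
WACC = 0.5690 × 8.3350% + 0.4310 × 6.4380% = 7.5174%.

7.52%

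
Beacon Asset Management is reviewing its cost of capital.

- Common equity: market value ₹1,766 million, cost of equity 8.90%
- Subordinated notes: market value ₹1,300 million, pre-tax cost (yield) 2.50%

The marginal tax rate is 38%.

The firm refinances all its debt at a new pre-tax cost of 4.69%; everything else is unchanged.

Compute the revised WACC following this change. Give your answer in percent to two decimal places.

6.36%

After the change:
Total capital V = 1766 + 1300 = 3066.
Equity: weight = 1766/3066 = 0.5760; cost = 8.9%.
Subordinated notes: weight = 1300/3066 = 0.4240; after-tax cost = 4.69% × (1 − 38%) = 2.9078%.
WACC = 0.5760 × 8.9000% + 0.4240 × 2.9078% = 6.3593%.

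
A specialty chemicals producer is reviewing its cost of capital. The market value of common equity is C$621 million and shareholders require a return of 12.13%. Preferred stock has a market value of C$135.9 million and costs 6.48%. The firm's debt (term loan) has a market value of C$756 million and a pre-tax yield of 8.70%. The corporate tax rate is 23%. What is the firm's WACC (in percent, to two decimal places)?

Total capital V = 621 + 135.9 + 756 = 1512.9.
Equity: weight = 621/1512.9 = 0.4105; cost = 12.13%.
Preferred: weight = 135.9/1512.9 = 0.0898; cost = 6.48%.
Term loan: weight = 756/1512.9 = 0.4997; after-tax cost = 8.7% × (1 − 23%) = 6.6990%.
WACC = 0.4105 × 12.1300% + 0.0898 × 6.4800% + 0.4997 × 6.6990% = 8.9086%.

8.91%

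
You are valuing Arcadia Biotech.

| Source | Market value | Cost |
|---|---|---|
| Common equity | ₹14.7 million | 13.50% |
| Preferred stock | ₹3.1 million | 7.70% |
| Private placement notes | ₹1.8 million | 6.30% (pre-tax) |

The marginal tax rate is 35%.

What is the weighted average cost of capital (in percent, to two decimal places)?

Total capital V = 14.7 + 3.1 + 1.8 = 19.6.
Equity: weight = 14.7/19.6 = 0.7500; cost = 13.5%.
Preferred: weight = 3.1/19.6 = 0.1582; cost = 7.7%.
Private placement notes: weight = 1.8/19.6 = 0.0918; after-tax cost = 6.3% × (1 − 35%) = 4.0950%.
WACC = 0.7500 × 13.5000% + 0.1582 × 7.7000% + 0.0918 × 4.0950% = 11.7189%.

11.72%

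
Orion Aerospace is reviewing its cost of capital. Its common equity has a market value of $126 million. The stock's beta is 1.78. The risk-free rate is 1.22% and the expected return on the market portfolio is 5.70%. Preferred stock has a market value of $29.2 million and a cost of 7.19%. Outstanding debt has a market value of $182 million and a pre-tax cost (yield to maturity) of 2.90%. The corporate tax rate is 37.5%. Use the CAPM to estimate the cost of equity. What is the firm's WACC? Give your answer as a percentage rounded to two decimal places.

Market risk premium = 5.7% − 1.22% = 4.48%.
Cost of equity via CAPM: Re = 1.22% + 1.78 × 4.48% = 9.1944%.
Total capital V = 126 + 29.2 + 182 = 337.2.
Equity: weight = 126/337.2 = 0.3737; cost = 9.1944%.
Preferred: weight = 29.2/337.2 = 0.0866; cost = 7.19%.
Debt: weight = 182/337.2 = 0.5397; after-tax cost = 2.9% × (1 − 37.5%) = 1.8125%.
WACC = 0.3737 × 9.1944% + 0.0866 × 7.1900% + 0.5397 × 1.8125% = 5.0365%.

5.04%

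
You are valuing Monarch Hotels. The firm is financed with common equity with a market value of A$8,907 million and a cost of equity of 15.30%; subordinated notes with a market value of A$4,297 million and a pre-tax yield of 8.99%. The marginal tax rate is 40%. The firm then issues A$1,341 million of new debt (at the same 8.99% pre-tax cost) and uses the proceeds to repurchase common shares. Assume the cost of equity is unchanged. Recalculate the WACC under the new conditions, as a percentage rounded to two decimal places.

After the change:
Total capital V = 7566 + 5638 = 13204.
Equity: weight = 7566/13204 = 0.5730; cost = 15.3%.
Subordinated notes: weight = 5638/13204 = 0.4270; after-tax cost = 8.99% × (1 − 40%) = 5.3940%.
WACC = 0.5730 × 15.3000% + 0.4270 × 5.3940% = 11.0702%.

11.07%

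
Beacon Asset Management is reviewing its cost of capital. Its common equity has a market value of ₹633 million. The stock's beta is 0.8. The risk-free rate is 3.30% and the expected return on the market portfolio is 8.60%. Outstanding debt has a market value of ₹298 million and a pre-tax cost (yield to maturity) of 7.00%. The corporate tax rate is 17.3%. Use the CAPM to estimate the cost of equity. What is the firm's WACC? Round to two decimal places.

Market risk premium = 8.6% − 3.3% = 5.3%.
Cost of equity via CAPM: Re = 3.3% + 0.8 × 5.3% = 7.5400%.
Total capital V = 633 + 298 = 931.
Equity: weight = 633/931 = 0.6799; cost = 7.54%.
Debt: weight = 298/931 = 0.3201; after-tax cost = 7% × (1 − 17.3%) = 5.7890%.
WACC = 0.6799 × 7.5400% + 0.3201 × 5.7890% = 6.9795%.

6.98%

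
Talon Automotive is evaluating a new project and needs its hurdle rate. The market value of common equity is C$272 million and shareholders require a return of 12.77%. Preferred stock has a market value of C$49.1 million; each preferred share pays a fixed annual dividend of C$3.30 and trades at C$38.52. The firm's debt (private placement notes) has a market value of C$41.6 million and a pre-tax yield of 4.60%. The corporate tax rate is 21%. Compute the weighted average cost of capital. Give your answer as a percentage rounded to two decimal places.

11.15%

Cost of preferred: Rp = 3.3 / 38.52 = 8.5670%.
Total capital V = 272 + 49.1 + 41.6 = 362.7.
Equity: weight = 272/362.7 = 0.7499; cost = 12.77%.
Preferred: weight = 49.1/362.7 = 0.1354; cost = 8.567%.
Private placement notes: weight = 41.6/362.7 = 0.1147; after-tax cost = 4.6% × (1 − 21%) = 3.6340%.
WACC = 0.7499 × 12.7700% + 0.1354 × 8.5670% + 0.1147 × 3.6340% = 11.1532%.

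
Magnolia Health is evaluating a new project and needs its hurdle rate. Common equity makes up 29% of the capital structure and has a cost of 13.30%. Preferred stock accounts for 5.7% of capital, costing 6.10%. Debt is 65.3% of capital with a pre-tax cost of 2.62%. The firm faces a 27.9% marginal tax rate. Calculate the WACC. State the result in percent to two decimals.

After-tax cost of debt = 2.62% × (1 − 27.9%) = 1.8890%.
WACC = 0.290 × 13.3000% + 0.057 × 6.1000% + 0.653 × 1.8890% = 5.4382%.

5.44%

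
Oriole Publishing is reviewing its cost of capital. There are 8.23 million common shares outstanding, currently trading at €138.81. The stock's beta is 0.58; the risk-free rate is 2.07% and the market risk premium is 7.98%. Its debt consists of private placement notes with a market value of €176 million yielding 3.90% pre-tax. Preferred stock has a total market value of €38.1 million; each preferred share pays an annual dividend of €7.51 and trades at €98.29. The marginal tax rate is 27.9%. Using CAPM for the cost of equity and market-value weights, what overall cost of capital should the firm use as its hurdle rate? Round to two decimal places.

Cost of equity via CAPM: Re = 2.07% + 0.58 × 7.98% = 6.6984%.
Cost of preferred: Rp = 7.51 / 98.29 = 7.6407%.
Market value of equity E = 138.81 × 8.23m = 1142.4063m.
Total capital V = 1142.4063 + 38.1 + 176 = 1356.5063.
Equity: weight = 1142.4063/1356.5063 = 0.8422; cost = 6.6984%.
Preferred: weight = 38.1/1356.5063 = 0.0281; cost = 7.6407%.
Private placement notes: weight = 176/1356.5063 = 0.1297; after-tax cost = 3.9% × (1 − 27.9%) = 2.8119%.
WACC = 0.8422 × 6.6984% + 0.0281 × 7.6407% + 0.1297 × 2.8119% = 6.2206%.

6.22%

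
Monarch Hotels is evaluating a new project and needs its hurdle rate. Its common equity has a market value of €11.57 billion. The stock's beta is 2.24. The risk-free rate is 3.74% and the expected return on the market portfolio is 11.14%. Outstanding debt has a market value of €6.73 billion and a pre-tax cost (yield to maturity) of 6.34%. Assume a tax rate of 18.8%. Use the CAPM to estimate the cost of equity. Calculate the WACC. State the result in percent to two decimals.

Market risk premium = 11.14% − 3.74% = 7.4%.
Cost of equity via CAPM: Re = 3.74% + 2.24 × 7.4% = 20.3160%.
Total capital V = 11.57 + 6.73 = 18.3.
Equity: weight = 11.57/18.3 = 0.6322; cost = 20.316%.
Debt: weight = 6.73/18.3 = 0.3678; after-tax cost = 6.34% × (1 − 18.8%) = 5.1481%.
WACC = 0.6322 × 20.3160% + 0.3678 × 5.1481% = 14.7379%.

14.74%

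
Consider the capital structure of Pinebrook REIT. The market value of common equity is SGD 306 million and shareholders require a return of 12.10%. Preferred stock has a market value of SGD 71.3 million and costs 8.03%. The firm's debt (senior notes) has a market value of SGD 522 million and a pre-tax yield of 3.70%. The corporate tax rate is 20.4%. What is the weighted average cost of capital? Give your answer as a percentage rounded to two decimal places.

6.46%

Total capital V = 306 + 71.3 + 522 = 899.3.
Equity: weight = 306/899.3 = 0.3403; cost = 12.1%.
Preferred: weight = 71.3/899.3 = 0.0793; cost = 8.03%.
Senior notes: weight = 522/899.3 = 0.5805; after-tax cost = 3.7% × (1 − 20.4%) = 2.9452%.
WACC = 0.3403 × 12.1000% + 0.0793 × 8.0300% + 0.5805 × 2.9452% = 6.4634%.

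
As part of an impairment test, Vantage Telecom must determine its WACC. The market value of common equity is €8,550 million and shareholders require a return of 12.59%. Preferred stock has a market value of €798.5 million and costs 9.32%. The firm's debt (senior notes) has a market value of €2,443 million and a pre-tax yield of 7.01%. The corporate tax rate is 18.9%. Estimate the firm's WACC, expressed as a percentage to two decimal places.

Total capital V = 8550 + 798.5 + 2443 = 11791.5.
Equity: weight = 8550/11791.5 = 0.7251; cost = 12.59%.
Preferred: weight = 798.5/11791.5 = 0.0677; cost = 9.32%.
Senior notes: weight = 2443/11791.5 = 0.2072; after-tax cost = 7.01% × (1 − 18.9%) = 5.6851%.
WACC = 0.7251 × 12.5900% + 0.0677 × 9.3200% + 0.2072 × 5.6851% = 10.9380%.

10.94%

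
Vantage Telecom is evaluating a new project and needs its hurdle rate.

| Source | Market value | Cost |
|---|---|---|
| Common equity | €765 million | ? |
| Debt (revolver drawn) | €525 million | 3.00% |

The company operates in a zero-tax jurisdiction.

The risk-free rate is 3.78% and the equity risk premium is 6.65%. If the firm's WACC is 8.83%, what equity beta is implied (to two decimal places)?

1.36

Total capital V = 765 + 525 = 1290.
Equity weight = 765/1290 = 0.5930.
Revolver drawn weight = 525/1290 = 0.4070.
Debt contribution = 0.4070 × 3% × (1 − 0%) = 1.2209%.
Required equity contribution = 8.83% − 1.2209% = 7.6091%  ⇒  Re = 12.8310%.
CAPM: 12.8310% = 3.78% + β × 6.65%  ⇒  β = 1.3610.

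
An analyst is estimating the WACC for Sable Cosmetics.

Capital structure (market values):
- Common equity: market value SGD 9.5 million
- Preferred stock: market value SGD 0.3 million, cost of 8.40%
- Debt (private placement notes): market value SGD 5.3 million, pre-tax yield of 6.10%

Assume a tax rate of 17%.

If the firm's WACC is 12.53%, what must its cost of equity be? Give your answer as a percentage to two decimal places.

16.83%

Total capital V = 9.5 + 0.3 + 5.3 = 15.1.
Equity weight = 9.5/15.1 = 0.6291.
Preferred weight = 0.3/15.1 = 0.0199.
Private placement notes weight = 5.3/15.1 = 0.3510.
Debt contribution = 0.3510 × 6.1% × (1 − 17%) = 1.7771%.
Preferred contribution = 0.0199 × 8.4% = 0.1669%.
Required equity contribution = 12.53% − 1.9440% = 10.5860%.
Re = 10.5860% / 0.6291 = 16.8262%.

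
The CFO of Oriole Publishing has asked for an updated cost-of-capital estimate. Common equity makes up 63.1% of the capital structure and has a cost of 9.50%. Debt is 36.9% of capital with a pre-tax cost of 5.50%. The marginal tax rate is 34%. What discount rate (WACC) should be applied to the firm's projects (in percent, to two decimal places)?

7.33%

After-tax cost of debt = 5.5% × (1 − 34%) = 3.6300%.
WACC = 0.631 × 9.5000% + 0.369 × 3.6300% = 7.3340%.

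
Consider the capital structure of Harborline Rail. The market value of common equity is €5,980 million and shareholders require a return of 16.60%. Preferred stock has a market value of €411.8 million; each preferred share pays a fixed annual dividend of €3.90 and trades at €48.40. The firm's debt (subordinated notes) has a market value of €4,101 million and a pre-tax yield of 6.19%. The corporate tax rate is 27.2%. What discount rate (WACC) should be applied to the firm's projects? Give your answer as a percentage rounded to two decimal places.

11.54%

Cost of preferred: Rp = 3.9 / 48.4 = 8.0579%.
Total capital V = 5980 + 411.8 + 4101 = 10492.8.
Equity: weight = 5980/10492.8 = 0.5699; cost = 16.6%.
Preferred: weight = 411.8/10492.8 = 0.0392; cost = 8.0579%.
Subordinated notes: weight = 4101/10492.8 = 0.3908; after-tax cost = 6.19% × (1 − 27.2%) = 4.5063%.
WACC = 0.5699 × 16.6000% + 0.0392 × 8.0579% + 0.3908 × 4.5063% = 11.5381%.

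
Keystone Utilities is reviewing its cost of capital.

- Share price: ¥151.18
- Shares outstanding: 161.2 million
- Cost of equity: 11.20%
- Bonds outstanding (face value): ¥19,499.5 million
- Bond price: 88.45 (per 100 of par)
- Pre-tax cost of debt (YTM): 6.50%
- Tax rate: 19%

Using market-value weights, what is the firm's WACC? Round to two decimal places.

Market value of equity E = 151.18 × 161.2m = 24370.216m. Market value of debt D = 19499.5m × 88.45/100 = 17247.30775m.
Total capital V = 24370.216 + 17247.30775 = 41617.52375.
Equity: weight = 24370.216/41617.52375 = 0.5856; cost = 11.2%.
Bonds outstanding: weight = 17247.30775/41617.52375 = 0.4144; after-tax cost = 6.5% × (1 − 19%) = 5.2650%.
WACC = 0.5856 × 11.2000% + 0.4144 × 5.2650% = 8.7404%.

8.74%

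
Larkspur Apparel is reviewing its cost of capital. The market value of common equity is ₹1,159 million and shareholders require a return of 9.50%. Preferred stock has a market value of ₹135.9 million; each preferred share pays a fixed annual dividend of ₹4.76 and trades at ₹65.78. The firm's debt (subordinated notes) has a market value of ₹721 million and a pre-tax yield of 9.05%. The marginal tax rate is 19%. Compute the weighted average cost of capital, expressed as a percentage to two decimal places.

8.57%

Cost of preferred: Rp = 4.76 / 65.78 = 7.2362%.
Total capital V = 1159 + 135.9 + 721 = 2015.9.
Equity: weight = 1159/2015.9 = 0.5749; cost = 9.5%.
Preferred: weight = 135.9/2015.9 = 0.0674; cost = 7.2362%.
Subordinated notes: weight = 721/2015.9 = 0.3577; after-tax cost = 9.05% × (1 − 19%) = 7.3305%.
WACC = 0.5749 × 9.5000% + 0.0674 × 7.2362% + 0.3577 × 7.3305% = 8.5715%.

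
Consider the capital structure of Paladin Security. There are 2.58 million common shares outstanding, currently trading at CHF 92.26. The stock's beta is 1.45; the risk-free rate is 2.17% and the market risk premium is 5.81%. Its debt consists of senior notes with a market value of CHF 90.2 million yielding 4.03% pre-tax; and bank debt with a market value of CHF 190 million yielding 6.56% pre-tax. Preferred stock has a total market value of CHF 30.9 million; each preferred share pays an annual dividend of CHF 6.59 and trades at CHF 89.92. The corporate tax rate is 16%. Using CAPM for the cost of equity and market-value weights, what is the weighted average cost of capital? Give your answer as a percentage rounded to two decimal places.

Cost of equity via CAPM: Re = 2.17% + 1.45 × 5.81% = 10.5945%.
Cost of preferred: Rp = 6.59 / 89.92 = 7.3287%.
Market value of equity E = 92.26 × 2.58m = 238.0308m.
Total capital V = 238.0308 + 30.9 + 90.2 + 190 = 549.1308.
Equity: weight = 238.0308/549.1308 = 0.4335; cost = 10.5945%.
Preferred: weight = 30.9/549.1308 = 0.0563; cost = 7.3287%.
Senior notes: weight = 90.2/549.1308 = 0.1643; after-tax cost = 4.03% × (1 − 16%) = 3.3852%.
Bank debt: weight = 190/549.1308 = 0.3460; after-tax cost = 6.56% × (1 − 16%) = 5.5104%.
WACC = 0.4335 × 10.5945% + 0.0563 × 7.3287% + 0.1643 × 3.3852% + 0.3460 × 5.5104% = 7.4674%.

7.47%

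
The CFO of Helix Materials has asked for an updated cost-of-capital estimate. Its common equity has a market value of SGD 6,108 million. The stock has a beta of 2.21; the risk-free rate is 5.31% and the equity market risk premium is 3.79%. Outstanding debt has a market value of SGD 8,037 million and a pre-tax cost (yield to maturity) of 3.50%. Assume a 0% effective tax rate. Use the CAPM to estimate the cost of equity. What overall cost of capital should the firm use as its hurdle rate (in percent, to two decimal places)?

Cost of equity via CAPM: Re = 5.31% + 2.21 × 3.79% = 13.6859%.
Total capital V = 6108 + 8037 = 14145.
Equity: weight = 6108/14145 = 0.4318; cost = 13.6859%.
Debt: weight = 8037/14145 = 0.5682; after-tax cost = 3.5% × (1 − 0%) = 3.5000%.
WACC = 0.4318 × 13.6859% + 0.5682 × 3.5000% = 7.8984%.

7.90%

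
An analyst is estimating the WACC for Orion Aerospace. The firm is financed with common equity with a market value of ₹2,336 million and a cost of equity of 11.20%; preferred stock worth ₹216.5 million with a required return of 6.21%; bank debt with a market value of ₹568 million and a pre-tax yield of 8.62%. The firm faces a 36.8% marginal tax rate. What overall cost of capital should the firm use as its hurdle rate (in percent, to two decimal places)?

Total capital V = 2336 + 216.5 + 568 = 3120.5.
Equity: weight = 2336/3120.5 = 0.7486; cost = 11.2%.
Preferred: weight = 216.5/3120.5 = 0.0694; cost = 6.21%.
Bank debt: weight = 568/3120.5 = 0.1820; after-tax cost = 8.62% × (1 − 36.8%) = 5.4478%.
WACC = 0.7486 × 11.2000% + 0.0694 × 6.2100% + 0.1820 × 5.4478% = 9.8068%.

9.81%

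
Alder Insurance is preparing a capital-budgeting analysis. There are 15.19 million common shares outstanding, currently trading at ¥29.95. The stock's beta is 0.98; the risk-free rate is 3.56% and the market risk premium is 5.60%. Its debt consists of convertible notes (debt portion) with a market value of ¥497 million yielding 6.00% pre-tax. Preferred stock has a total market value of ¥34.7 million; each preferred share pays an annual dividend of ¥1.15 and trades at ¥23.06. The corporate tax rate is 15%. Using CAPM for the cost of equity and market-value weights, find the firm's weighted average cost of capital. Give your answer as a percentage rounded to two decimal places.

6.92%

Cost of equity via CAPM: Re = 3.56% + 0.98 × 5.6% = 9.0480%.
Cost of preferred: Rp = 1.15 / 23.06 = 4.9870%.
Market value of equity E = 29.95 × 15.19m = 454.9405m.
Total capital V = 454.9405 + 34.7 + 497 = 986.6405.
Equity: weight = 454.9405/986.6405 = 0.4611; cost = 9.048%.
Preferred: weight = 34.7/986.6405 = 0.0352; cost = 4.987%.
Convertible notes (debt portion): weight = 497/986.6405 = 0.5037; after-tax cost = 6% × (1 − 15%) = 5.1000%.
WACC = 0.4611 × 9.0480% + 0.0352 × 4.9870% + 0.5037 × 5.1000% = 6.9165%.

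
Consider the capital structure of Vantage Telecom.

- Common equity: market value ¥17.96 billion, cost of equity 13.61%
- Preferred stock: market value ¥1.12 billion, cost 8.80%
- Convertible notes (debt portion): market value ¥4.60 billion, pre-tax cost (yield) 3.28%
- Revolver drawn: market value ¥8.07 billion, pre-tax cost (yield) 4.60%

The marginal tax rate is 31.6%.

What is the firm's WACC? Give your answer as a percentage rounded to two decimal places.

Total capital V = 17.96 + 1.12 + 4.6 + 8.07 = 31.75.
Equity: weight = 17.96/31.75 = 0.5657; cost = 13.61%.
Preferred: weight = 1.12/31.75 = 0.0353; cost = 8.8%.
Convertible notes (debt portion): weight = 4.6/31.75 = 0.1449; after-tax cost = 3.28% × (1 − 31.6%) = 2.2435%.
Revolver drawn: weight = 8.07/31.75 = 0.2542; after-tax cost = 4.6% × (1 − 31.6%) = 3.1464%.
WACC = 0.5657 × 13.6100% + 0.0353 × 8.8000% + 0.1449 × 2.2435% + 0.2542 × 3.1464% = 9.1340%.

9.13%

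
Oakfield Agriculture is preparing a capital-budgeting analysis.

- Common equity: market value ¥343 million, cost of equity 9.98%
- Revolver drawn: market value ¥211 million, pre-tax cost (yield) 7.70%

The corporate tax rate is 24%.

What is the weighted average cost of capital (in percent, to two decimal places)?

8.41%

Total capital V = 343 + 211 = 554.
Equity: weight = 343/554 = 0.6191; cost = 9.98%.
Revolver drawn: weight = 211/554 = 0.3809; after-tax cost = 7.7% × (1 − 24%) = 5.8520%.
WACC = 0.6191 × 9.9800% + 0.3809 × 5.8520% = 8.4078%.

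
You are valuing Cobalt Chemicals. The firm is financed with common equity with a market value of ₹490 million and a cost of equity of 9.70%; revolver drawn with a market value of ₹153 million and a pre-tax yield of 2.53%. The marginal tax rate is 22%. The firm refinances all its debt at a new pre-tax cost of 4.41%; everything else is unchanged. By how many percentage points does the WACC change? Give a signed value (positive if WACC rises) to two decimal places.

+0.35 pp

Current WACC:
Total capital V = 490 + 153 = 643.
Equity: weight = 490/643 = 0.7621; cost = 9.7%.
Revolver drawn: weight = 153/643 = 0.2379; after-tax cost = 2.53% × (1 − 22%) = 1.9734%.
WACC = 0.7621 × 9.7000% + 0.2379 × 1.9734% = 7.8615%.
After the change:
Total capital V = 490 + 153 = 643.
Equity: weight = 490/643 = 0.7621; cost = 9.7%.
Revolver drawn: weight = 153/643 = 0.2379; after-tax cost = 4.41% × (1 − 22%) = 3.4398%.
WACC = 0.7621 × 9.7000% + 0.2379 × 3.4398% = 8.2104%.
Change in WACC = 8.2104% − 7.8615% = 0.3489 pp.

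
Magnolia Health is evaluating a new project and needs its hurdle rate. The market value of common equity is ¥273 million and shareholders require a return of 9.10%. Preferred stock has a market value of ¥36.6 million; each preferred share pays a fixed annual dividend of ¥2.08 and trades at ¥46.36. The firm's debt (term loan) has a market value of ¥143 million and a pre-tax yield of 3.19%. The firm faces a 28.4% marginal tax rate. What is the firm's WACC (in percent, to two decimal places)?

6.57%

Cost of preferred: Rp = 2.08 / 46.36 = 4.4866%.
Total capital V = 273 + 36.6 + 143 = 452.6.
Equity: weight = 273/452.6 = 0.6032; cost = 9.1%.
Preferred: weight = 36.6/452.6 = 0.0809; cost = 4.4866%.
Term loan: weight = 143/452.6 = 0.3160; after-tax cost = 3.19% × (1 − 28.4%) = 2.2840%.
WACC = 0.6032 × 9.1000% + 0.0809 × 4.4866% + 0.3160 × 2.2840% = 6.5734%.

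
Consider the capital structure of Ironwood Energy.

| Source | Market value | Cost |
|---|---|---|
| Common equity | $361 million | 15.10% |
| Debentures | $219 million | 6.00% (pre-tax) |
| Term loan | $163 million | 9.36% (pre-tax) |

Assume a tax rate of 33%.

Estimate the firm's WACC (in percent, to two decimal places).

Total capital V = 361 + 219 + 163 = 743.
Equity: weight = 361/743 = 0.4859; cost = 15.1%.
Debentures: weight = 219/743 = 0.2948; after-tax cost = 6% × (1 − 33%) = 4.0200%.
Term loan: weight = 163/743 = 0.2194; after-tax cost = 9.36% × (1 − 33%) = 6.2712%.
WACC = 0.4859 × 15.1000% + 0.2948 × 4.0200% + 0.2194 × 6.2712% = 9.8973%.

9.90%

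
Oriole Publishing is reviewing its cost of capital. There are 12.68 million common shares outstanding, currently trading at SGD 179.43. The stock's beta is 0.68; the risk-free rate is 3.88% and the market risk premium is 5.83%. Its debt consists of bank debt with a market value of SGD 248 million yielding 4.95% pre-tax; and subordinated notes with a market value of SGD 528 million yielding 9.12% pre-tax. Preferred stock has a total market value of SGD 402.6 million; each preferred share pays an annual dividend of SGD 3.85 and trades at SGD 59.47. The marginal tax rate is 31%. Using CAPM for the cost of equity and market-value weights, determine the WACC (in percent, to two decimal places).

7.13%

Cost of equity via CAPM: Re = 3.88% + 0.68 × 5.83% = 7.8444%.
Cost of preferred: Rp = 3.85 / 59.47 = 6.4739%.
Market value of equity E = 179.43 × 12.68m = 2275.1724m.
Total capital V = 2275.1724 + 402.6 + 248 + 528 = 3453.7724.
Equity: weight = 2275.1724/3453.7724 = 0.6587; cost = 7.8444%.
Preferred: weight = 402.6/3453.7724 = 0.1166; cost = 6.4739%.
Bank debt: weight = 248/3453.7724 = 0.0718; after-tax cost = 4.95% × (1 − 31%) = 3.4155%.
Subordinated notes: weight = 528/3453.7724 = 0.1529; after-tax cost = 9.12% × (1 − 31%) = 6.2928%.
WACC = 0.6587 × 7.8444% + 0.1166 × 6.4739% + 0.0718 × 3.4155% + 0.1529 × 6.2928% = 7.1294%.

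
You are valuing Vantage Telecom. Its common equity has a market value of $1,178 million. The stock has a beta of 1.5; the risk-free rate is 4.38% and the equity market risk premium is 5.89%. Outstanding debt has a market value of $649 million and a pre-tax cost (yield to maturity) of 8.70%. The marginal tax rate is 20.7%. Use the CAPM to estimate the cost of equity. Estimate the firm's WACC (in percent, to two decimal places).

10.97%

Cost of equity via CAPM: Re = 4.38% + 1.5 × 5.89% = 13.2150%.
Total capital V = 1178 + 649 = 1827.
Equity: weight = 1178/1827 = 0.6448; cost = 13.215%.
Debt: weight = 649/1827 = 0.3552; after-tax cost = 8.7% × (1 − 20.7%) = 6.8991%.
WACC = 0.6448 × 13.2150% + 0.3552 × 6.8991% = 10.9714%.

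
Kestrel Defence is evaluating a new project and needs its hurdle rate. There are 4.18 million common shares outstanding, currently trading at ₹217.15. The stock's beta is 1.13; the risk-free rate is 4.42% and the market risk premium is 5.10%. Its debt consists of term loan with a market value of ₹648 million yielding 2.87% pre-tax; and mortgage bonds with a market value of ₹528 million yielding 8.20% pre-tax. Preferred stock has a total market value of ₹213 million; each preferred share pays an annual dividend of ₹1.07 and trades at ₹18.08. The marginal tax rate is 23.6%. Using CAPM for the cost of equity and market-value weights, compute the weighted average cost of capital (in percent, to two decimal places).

6.63%

Cost of equity via CAPM: Re = 4.42% + 1.13 × 5.1% = 10.1830%.
Cost of preferred: Rp = 1.07 / 18.08 = 5.9181%.
Market value of equity E = 217.15 × 4.18m = 907.687m.
Total capital V = 907.687 + 213 + 648 + 528 = 2296.687.
Equity: weight = 907.687/2296.687 = 0.3952; cost = 10.183%.
Preferred: weight = 213/2296.687 = 0.0927; cost = 5.9181%.
Term loan: weight = 648/2296.687 = 0.2821; after-tax cost = 2.87% × (1 − 23.6%) = 2.1927%.
Mortgage bonds: weight = 528/2296.687 = 0.2299; after-tax cost = 8.2% × (1 − 23.6%) = 6.2648%.
WACC = 0.3952 × 10.1830% + 0.0927 × 5.9181% + 0.2821 × 2.1927% + 0.2299 × 6.2648% = 6.6323%.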